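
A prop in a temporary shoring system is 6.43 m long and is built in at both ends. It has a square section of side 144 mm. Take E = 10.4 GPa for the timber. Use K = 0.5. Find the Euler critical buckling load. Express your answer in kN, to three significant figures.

P_cr ≈ 356 kN

I = a⁴/12 = 144⁴/12 = 3.583×10^7 mm⁴
I = 3.583×10^7 mm⁴ = 3.583×10^-5 m⁴
Effective length L_e = K·L = 0.5 × 6.43 = 3.215 m
P_cr = π²EI / L_e² = π² × 10.4×10⁹ × 3.583×10^-5 / 3.215² = 3.558×10^5 N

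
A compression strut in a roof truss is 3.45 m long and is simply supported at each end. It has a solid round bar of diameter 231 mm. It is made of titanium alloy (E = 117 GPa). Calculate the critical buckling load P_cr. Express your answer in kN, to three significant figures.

I = πd⁴/64 = π×231⁴/64 = 1.398×10^8 mm⁴
I = 1.398×10^8 mm⁴ = 1.398×10^-4 m⁴
Effective length L_e = K·L = 1 × 3.45 = 3.450 m
P_cr = π²EI / L_e² = π² × 117×10⁹ × 1.398×10^-4 / 3.450² = 1.356×10^7 N

P_cr ≈ 13600 kN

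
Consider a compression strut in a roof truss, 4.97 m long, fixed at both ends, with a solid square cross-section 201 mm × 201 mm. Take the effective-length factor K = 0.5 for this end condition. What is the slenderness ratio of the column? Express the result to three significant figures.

λ ≈ 42.8

I = a⁴/12 = 201⁴/12 = 1.360×10^8 mm⁴
A = 4.040×10^4 mm²;  r_min = √(I/A) = √(1.360×10^8/4.040×10^4) = 58.02 mm
L_e = K·L = 0.5 × 4.97 m = 2.485 m = 2485.0 mm
λ = L_e / r_min = 2485.0 / 58.02 = 42.8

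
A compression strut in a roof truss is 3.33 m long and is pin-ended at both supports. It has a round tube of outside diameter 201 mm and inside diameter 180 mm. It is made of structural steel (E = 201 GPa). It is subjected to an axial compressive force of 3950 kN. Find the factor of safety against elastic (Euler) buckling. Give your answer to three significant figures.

n ≈ 1.29

d_o = 201 mm, d_i = 180 mm
I = π(d_o⁴ − d_i⁴)/64 = π(201⁴ − 180.0⁴)/64 = 2.859×10^7 mm⁴
I = 2.859×10^7 mm⁴ = 2.859×10^-5 m⁴
Effective length L_e = K·L = 1 × 3.33 = 3.330 m
P_cr = π²EI / L_e² = π² × 201×10⁹ × 2.859×10^-5 / 3.330² = 5.115×10^6 N
Factor of safety n = P_cr / P = 5115.2 / 3950 = 1.29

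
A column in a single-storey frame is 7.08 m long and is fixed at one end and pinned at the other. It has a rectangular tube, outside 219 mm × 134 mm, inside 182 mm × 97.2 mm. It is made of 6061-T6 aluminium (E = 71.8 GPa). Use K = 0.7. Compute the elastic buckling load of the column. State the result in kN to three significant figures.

P_cr ≈ 865 kN

Weak-axis I_min = (h_o·b_o³ − h_i·b_i³)/12 with b_o = 134, b_i = 97.20 mm (shorter outer/inner sides).
I_min = (219×134³ − 182.0×97.20³)/12 = 2.998×10^7 mm⁴
I = 2.998×10^7 mm⁴ = 2.998×10^-5 m⁴
Effective length L_e = K·L = 0.7 × 7.08 = 4.956 m
P_cr = π²EI / L_e² = π² × 71.8×10⁹ × 2.998×10^-5 / 4.956² = 8.651×10^5 N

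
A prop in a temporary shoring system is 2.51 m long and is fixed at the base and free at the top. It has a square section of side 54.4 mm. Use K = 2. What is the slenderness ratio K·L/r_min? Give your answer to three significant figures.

λ ≈ 320

For a square r = a/√12 = 54.4/√12 = 15.70 mm
L_e = K·L = 2 × 2.51 m = 5.020 m = 5020.0 mm
λ = L_e / r_min = 5020.0 / 15.70 = 320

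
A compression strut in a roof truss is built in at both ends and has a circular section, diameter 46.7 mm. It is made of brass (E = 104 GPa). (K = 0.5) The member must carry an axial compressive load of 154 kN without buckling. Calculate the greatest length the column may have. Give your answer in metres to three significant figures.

I = πd⁴/64 = π×46.7⁴/64 = 2.335×10^5 mm⁴
I = 2.335×10^-7 m⁴
At the buckling limit P_cr = P = 1.540×10^5 N
From P_cr = π²EI/(K·L)²:  L = (1/K)·√(π²EI/P_cr) = (1/0.5)·√(π²×1.04×10^11×2.335×10^-7/1.540×10^5)
L = 2.49 m

L_max ≈ 2.49 m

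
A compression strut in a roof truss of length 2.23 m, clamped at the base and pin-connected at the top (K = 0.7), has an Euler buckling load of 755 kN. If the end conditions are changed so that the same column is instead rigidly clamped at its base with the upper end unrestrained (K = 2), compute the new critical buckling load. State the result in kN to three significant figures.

P_cr ≈ 92.5 kN

P_cr ∝ 1/K², so P_cr,new = P_cr,old × (K_old/K_new)² = 755 × (0.7/2)²
= 755 × 0.1225 = 92.5 kN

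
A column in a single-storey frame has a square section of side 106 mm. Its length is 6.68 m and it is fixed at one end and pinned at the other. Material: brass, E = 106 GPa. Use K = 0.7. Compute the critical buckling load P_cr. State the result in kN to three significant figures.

P_cr ≈ 503 kN

I = a⁴/12 = 106⁴/12 = 1.052×10^7 mm⁴
I = 1.052×10^7 mm⁴ = 1.052×10^-5 m⁴
Effective length L_e = K·L = 0.7 × 6.68 = 4.676 m
P_cr = π²EI / L_e² = π² × 106×10⁹ × 1.052×10^-5 / 4.676² = 5.034×10^5 N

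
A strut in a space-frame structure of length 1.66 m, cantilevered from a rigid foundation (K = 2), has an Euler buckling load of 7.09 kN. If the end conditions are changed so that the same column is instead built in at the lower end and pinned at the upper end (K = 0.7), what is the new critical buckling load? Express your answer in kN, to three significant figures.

P_cr ∝ 1/K², so P_cr,new = P_cr,old × (K_old/K_new)² = 7.09 × (2/0.7)²
= 7.09 × 8.163 = 57.9 kN

P_cr ≈ 57.9 kN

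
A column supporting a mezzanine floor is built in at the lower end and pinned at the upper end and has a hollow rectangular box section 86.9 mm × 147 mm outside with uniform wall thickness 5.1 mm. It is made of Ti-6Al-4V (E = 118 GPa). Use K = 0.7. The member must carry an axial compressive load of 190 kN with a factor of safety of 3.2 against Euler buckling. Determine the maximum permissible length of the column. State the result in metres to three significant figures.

Inner dimensions: h_i = 147 − 2×5.1 = 136.8 mm, b_i = 86.9 − 2×5.1 = 76.70 mm
Weak-axis I_min = (h_o·b_o³ − h_i·b_i³)/12 with b_o = 86.9, b_i = 76.70 mm (shorter outer/inner sides).
I_min = (147×86.9³ − 136.8×76.70³)/12 = 2.895×10^6 mm⁴
I = 2.895×10^-6 m⁴
Required critical load P_cr = n·P = 3.2 × 190 = 608.0 kN = 6.080×10^5 N
From P_cr = π²EI/(K·L)²:  L = (1/K)·√(π²EI/P_cr) = (1/0.7)·√(π²×1.18×10^11×2.895×10^-6/6.080×10^5)
L = 3.36 m

L_max ≈ 3.36 m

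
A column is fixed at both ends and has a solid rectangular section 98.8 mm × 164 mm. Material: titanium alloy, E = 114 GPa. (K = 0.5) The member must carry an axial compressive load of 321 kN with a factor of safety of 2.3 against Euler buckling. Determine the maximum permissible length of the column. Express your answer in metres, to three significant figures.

L_max ≈ 8.96 m

Buckling occurs about the weak axis: I_min = h·b³/12 with b = 98.8 mm (the shorter side).
I_min = 164×98.8³/12 = 1.318×10^7 mm⁴
I = 1.318×10^-5 m⁴
Required critical load P_cr = n·P = 2.3 × 321 = 738.3 kN = 7.383×10^5 N
From P_cr = π²EI/(K·L)²:  L = (1/K)·√(π²EI/P_cr) = (1/0.5)·√(π²×1.14×10^11×1.318×10^-5/7.383×10^5)
L = 8.96 m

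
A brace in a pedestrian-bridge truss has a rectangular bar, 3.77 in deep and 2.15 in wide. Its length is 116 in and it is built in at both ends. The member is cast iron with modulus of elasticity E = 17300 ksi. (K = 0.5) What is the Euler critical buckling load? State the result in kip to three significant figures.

P_cr ≈ 158 kip

Buckling occurs about the weak axis: I_min = h·b³/12 with b = 2.15 in (the shorter side).
I_min = 3.77×2.15³/12 = 3.122 in⁴
Effective length L_e = K·L = 0.5 × 116 = 58.00 in
P_cr = π²EI / L_e² = π² × 17300×10³ × 3.122 / 58.00² = 1.585×10^5 lb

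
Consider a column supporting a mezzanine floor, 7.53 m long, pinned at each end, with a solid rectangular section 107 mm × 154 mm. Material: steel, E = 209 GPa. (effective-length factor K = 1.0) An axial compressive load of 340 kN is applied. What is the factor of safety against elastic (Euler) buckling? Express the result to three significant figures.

n ≈ 1.68

Buckling occurs about the weak axis: I_min = h·b³/12 with b = 107 mm (the shorter side).
I_min = 154×107³/12 = 1.572×10^7 mm⁴
I = 1.572×10^7 mm⁴ = 1.572×10^-5 m⁴
Effective length L_e = K·L = 1 × 7.53 = 7.530 m
P_cr = π²EI / L_e² = π² × 209×10⁹ × 1.572×10^-5 / 7.530² = 5.719×10^5 N
Factor of safety n = P_cr / P = 571.94 / 340 = 1.68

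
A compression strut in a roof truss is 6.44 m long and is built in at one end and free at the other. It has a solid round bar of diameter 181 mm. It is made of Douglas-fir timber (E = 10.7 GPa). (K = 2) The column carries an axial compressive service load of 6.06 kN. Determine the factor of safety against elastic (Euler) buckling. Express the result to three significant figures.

I = πd⁴/64 = π×181⁴/64 = 5.268×10^7 mm⁴
I = 5.268×10^7 mm⁴ = 5.268×10^-5 m⁴
Effective length L_e = K·L = 2 × 6.44 = 12.88 m
P_cr = π²EI / L_e² = π² × 10.7×10⁹ × 5.268×10^-5 / 12.88² = 3.354×10^4 N
Factor of safety n = P_cr / P = 33.538 / 6.06 = 5.53

n ≈ 5.53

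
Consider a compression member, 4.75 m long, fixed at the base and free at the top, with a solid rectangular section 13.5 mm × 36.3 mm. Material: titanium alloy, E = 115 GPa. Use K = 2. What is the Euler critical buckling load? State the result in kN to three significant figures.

P_cr ≈ 0.0936 kN

Buckling occurs about the weak axis: I_min = h·b³/12 with b = 13.5 mm (the shorter side).
I_min = 36.3×13.5³/12 = 7.443×10^3 mm⁴
I = 7.443×10^3 mm⁴ = 7.443×10^-9 m⁴
Effective length L_e = K·L = 2 × 4.75 = 9.500 m
P_cr = π²EI / L_e² = π² × 115×10⁹ × 7.443×10^-9 / 9.500² = 93.60 N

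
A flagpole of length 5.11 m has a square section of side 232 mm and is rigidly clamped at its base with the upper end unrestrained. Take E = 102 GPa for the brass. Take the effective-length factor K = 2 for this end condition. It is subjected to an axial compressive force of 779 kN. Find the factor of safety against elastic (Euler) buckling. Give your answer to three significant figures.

n ≈ 2.99

I = a⁴/12 = 232⁴/12 = 2.414×10^8 mm⁴
I = 2.414×10^8 mm⁴ = 2.414×10^-4 m⁴
Effective length L_e = K·L = 2 × 5.11 = 10.22 m
P_cr = π²EI / L_e² = π² × 102×10⁹ × 2.414×10^-4 / 10.22² = 2.327×10^6 N
Factor of safety n = P_cr / P = 2326.9 / 779 = 2.99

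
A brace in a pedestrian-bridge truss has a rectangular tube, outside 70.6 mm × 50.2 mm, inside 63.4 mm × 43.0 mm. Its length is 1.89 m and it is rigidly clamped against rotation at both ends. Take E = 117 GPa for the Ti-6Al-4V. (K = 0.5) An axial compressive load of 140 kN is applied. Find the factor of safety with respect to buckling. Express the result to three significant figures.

n ≈ 2.99

Weak-axis I_min = (h_o·b_o³ − h_i·b_i³)/12 with b_o = 50.2, b_i = 43.00 mm (shorter outer/inner sides).
I_min = (70.6×50.2³ − 63.40×43.00³)/12 = 3.242×10^5 mm⁴
I = 3.242×10^5 mm⁴ = 3.242×10^-7 m⁴
Effective length L_e = K·L = 0.5 × 1.89 = 0.9450 m
P_cr = π²EI / L_e² = π² × 117×10⁹ × 3.242×10^-7 / 0.9450² = 4.192×10^5 N
Factor of safety n = P_cr / P = 419.23 / 140 = 2.99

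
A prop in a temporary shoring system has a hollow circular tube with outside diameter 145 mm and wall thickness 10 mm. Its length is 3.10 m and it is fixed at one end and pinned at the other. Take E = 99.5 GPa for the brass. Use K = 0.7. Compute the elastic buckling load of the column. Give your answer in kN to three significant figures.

Inner diameter d_i = 145 − 2×10 = 125.0 mm
I = π(d_o⁴ − d_i⁴)/64 = π(145⁴ − 125.0⁴)/64 = 9.715×10^6 mm⁴
I = 9.715×10^6 mm⁴ = 9.715×10^-6 m⁴
Effective length L_e = K·L = 0.7 × 3.10 = 2.170 m
P_cr = π²EI / L_e² = π² × 99.5×10⁹ × 9.715×10^-6 / 2.170² = 2.026×10^6 N

P_cr ≈ 2030 kN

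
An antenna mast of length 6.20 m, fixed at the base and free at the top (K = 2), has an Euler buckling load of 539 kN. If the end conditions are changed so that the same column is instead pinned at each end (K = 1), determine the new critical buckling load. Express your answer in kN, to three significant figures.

P_cr ∝ 1/K², so P_cr,new = P_cr,old × (K_old/K_new)² = 539 × (2/1)²
= 539 × 4.000 = 2160 kN

P_cr ≈ 2160 kN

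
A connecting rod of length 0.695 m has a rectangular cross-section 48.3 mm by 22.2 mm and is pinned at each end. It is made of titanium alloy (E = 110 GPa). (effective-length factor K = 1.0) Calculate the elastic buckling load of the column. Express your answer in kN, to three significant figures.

P_cr ≈ 99.0 kN

Buckling occurs about the weak axis: I_min = h·b³/12 with b = 22.2 mm (the shorter side).
I_min = 48.3×22.2³/12 = 4.404×10^4 mm⁴
I = 4.404×10^4 mm⁴ = 4.404×10^-8 m⁴
Effective length L_e = K·L = 1 × 0.695 = 0.6950 m
P_cr = π²EI / L_e² = π² × 110×10⁹ × 4.404×10^-8 / 0.6950² = 9.898×10^4 N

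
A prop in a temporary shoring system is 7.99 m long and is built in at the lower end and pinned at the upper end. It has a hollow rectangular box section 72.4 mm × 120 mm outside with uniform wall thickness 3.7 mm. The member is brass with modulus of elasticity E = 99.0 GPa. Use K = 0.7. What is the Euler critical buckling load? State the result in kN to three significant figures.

P_cr ≈ 38.0 kN

Inner dimensions: h_i = 120 − 2×3.7 = 112.6 mm, b_i = 72.4 − 2×3.7 = 65.00 mm
Weak-axis I_min = (h_o·b_o³ − h_i·b_i³)/12 with b_o = 72.4, b_i = 65.00 mm (shorter outer/inner sides).
I_min = (120×72.4³ − 112.6×65.00³)/12 = 1.218×10^6 mm⁴
I = 1.218×10^6 mm⁴ = 1.218×10^-6 m⁴
Effective length L_e = K·L = 0.7 × 7.99 = 5.593 m
P_cr = π²EI / L_e² = π² × 99.0×10⁹ × 1.218×10^-6 / 5.593² = 3.805×10^4 N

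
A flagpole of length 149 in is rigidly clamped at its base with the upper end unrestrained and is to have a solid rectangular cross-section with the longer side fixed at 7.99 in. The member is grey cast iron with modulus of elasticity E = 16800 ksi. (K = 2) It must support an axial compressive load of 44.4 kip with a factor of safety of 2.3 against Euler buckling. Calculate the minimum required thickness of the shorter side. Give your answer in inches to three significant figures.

Required P_cr = n·P = 2.3 × 44.4 = 102.1 kip
L_e = K·L = 2 × 149 = 298.0 in
Required I = P_cr·L_e²/(π²E) = 1.021×10^5 × 298.0² / (π² × 1.68×10^7) = 54.69 in⁴
Rectangle, weak axis: I_min = h·b³/12 with h = 7.99 in fixed  ⇒  b = (12I/h)^(1/3) = 4.35 in

b ≈ 4.35 in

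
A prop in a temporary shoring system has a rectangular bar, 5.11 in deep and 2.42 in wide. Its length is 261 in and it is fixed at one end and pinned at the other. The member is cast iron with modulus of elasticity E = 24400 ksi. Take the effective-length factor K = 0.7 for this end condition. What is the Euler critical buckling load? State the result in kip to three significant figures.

Buckling occurs about the weak axis: I_min = h·b³/12 with b = 2.42 in (the shorter side).
I_min = 5.11×2.42³/12 = 6.035 in⁴
Effective length L_e = K·L = 0.7 × 261 = 182.7 in
P_cr = π²EI / L_e² = π² × 24400×10³ × 6.035 / 182.7² = 4.354×10^4 lb

P_cr ≈ 43.5 kip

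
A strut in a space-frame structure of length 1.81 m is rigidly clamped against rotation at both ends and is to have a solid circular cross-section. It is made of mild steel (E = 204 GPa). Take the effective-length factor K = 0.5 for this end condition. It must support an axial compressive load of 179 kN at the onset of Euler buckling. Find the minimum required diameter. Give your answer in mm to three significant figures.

d ≈ 34.9 mm

L_e = K·L = 0.5 × 1.81 = 0.9050 m
Required I = P_cr·L_e²/(π²E) = 1.790×10^5 × 0.9050² / (π² × 2.04×10^11) = 7.281×10^-8 m⁴
I_req = 7.281×10^4 mm⁴
Solid circle: I = πd⁴/64  ⇒  d = (64I/π)^(1/4) = (64×7.281×10^4/π)^(1/4) = 34.9 mm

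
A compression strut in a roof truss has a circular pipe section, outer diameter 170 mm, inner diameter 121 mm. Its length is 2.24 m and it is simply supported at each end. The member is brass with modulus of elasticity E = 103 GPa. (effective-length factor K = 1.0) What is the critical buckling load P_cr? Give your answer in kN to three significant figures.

d_o = 170 mm, d_i = 121 mm
I = π(d_o⁴ − d_i⁴)/64 = π(170⁴ − 121.0⁴)/64 = 3.048×10^7 mm⁴
I = 3.048×10^7 mm⁴ = 3.048×10^-5 m⁴
Effective length L_e = K·L = 1 × 2.24 = 2.240 m
P_cr = π²EI / L_e² = π² × 103×10⁹ × 3.048×10^-5 / 2.240² = 6.174×10^6 N

P_cr ≈ 6170 kN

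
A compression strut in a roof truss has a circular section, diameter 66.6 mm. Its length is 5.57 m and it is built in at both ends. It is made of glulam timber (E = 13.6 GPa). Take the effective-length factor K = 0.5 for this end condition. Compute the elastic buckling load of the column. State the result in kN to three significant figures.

I = πd⁴/64 = π×66.6⁴/64 = 9.658×10^5 mm⁴
I = 9.658×10^5 mm⁴ = 9.658×10^-7 m⁴
Effective length L_e = K·L = 0.5 × 5.57 = 2.785 m
P_cr = π²EI / L_e² = π² × 13.6×10⁹ × 9.658×10^-7 / 2.785² = 1.671×10^4 N

P_cr ≈ 16.7 kN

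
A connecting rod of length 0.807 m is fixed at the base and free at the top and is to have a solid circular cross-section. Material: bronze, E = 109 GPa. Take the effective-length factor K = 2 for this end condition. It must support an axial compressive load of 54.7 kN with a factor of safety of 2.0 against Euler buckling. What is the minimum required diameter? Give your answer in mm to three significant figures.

Required P_cr = n·P = 2.0 × 54.7 = 109.4 kN
L_e = K·L = 2 × 0.807 = 1.614 m
Required I = P_cr·L_e²/(π²E) = 1.094×10^5 × 1.614² / (π² × 1.09×10^11) = 2.649×10^-7 m⁴
I_req = 2.649×10^5 mm⁴
Solid circle: I = πd⁴/64  ⇒  d = (64I/π)^(1/4) = (64×2.649×10^5/π)^(1/4) = 48.2 mm

d ≈ 48.2 mm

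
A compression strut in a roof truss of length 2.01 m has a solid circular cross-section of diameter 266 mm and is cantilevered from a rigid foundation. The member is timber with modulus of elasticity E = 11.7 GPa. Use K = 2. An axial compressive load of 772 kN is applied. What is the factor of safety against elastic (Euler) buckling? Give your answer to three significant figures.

I = πd⁴/64 = π×266⁴/64 = 2.458×10^8 mm⁴
I = 2.458×10^8 mm⁴ = 2.458×10^-4 m⁴
Effective length L_e = K·L = 2 × 2.01 = 4.020 m
P_cr = π²EI / L_e² = π² × 11.7×10⁹ × 2.458×10^-4 / 4.020² = 1.756×10^6 N
Factor of safety n = P_cr / P = 1756.0 / 772 = 2.27

n ≈ 2.27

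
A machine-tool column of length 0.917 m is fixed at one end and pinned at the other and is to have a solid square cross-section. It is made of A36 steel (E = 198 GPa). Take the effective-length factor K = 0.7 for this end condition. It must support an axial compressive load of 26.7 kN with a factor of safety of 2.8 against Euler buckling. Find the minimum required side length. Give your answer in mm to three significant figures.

Required P_cr = n·P = 2.8 × 26.7 = 74.76 kN
L_e = K·L = 0.7 × 0.917 = 0.6419 m
Required I = P_cr·L_e²/(π²E) = 7.476×10^4 × 0.6419² / (π² × 1.98×10^11) = 1.576×10^-8 m⁴
I_req = 1.576×10^4 mm⁴
Solid square: I = a⁴/12  ⇒  a = (12I)^(1/4) = (12×1.576×10^4)^(1/4) = 20.9 mm

a ≈ 20.9 mm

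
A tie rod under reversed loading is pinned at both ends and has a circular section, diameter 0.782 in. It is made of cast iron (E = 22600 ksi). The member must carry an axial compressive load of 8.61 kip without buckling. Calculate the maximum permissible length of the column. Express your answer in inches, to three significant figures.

I = πd⁴/64 = π×0.782⁴/64 = 1.836×10^-2 in⁴
At the buckling limit P_cr = P = 8.610×10^3 lb
From P_cr = π²EI/(K·L)²:  L = (1/K)·√(π²EI/P_cr) = (1/1)·√(π²×2.26×10^7×1.836×10^-2/8.610×10^3)
L = 21.8 in

L_max ≈ 21.8 in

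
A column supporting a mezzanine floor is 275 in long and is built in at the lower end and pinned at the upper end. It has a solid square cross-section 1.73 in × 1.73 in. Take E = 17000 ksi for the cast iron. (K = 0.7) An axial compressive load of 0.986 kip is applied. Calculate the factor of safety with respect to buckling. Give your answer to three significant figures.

n ≈ 3.43

I = a⁴/12 = 1.73⁴/12 = 0.7465 in⁴
Effective length L_e = K·L = 0.7 × 275 = 192.5 in
P_cr = π²EI / L_e² = π² × 17000×10³ × 0.7465 / 192.5² = 3.380×10^3 lb
Factor of safety n = P_cr / P = 3.3798 / 0.986 = 3.43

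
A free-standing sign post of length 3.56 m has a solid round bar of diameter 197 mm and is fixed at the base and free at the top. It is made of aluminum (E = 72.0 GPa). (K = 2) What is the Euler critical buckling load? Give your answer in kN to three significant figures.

I = πd⁴/64 = π×197⁴/64 = 7.393×10^7 mm⁴
I = 7.393×10^7 mm⁴ = 7.393×10^-5 m⁴
Effective length L_e = K·L = 2 × 3.56 = 7.120 m
P_cr = π²EI / L_e² = π² × 72.0×10⁹ × 7.393×10^-5 / 7.120² = 1.036×10^6 N

P_cr ≈ 1040 kN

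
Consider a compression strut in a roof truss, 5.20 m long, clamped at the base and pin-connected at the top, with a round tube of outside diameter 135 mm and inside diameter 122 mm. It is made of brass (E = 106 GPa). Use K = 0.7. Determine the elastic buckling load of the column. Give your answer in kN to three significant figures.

d_o = 135 mm, d_i = 122 mm
I = π(d_o⁴ − d_i⁴)/64 = π(135⁴ − 122.0⁴)/64 = 5.430×10^6 mm⁴
I = 5.430×10^6 mm⁴ = 5.430×10^-6 m⁴
Effective length L_e = K·L = 0.7 × 5.20 = 3.640 m
P_cr = π²EI / L_e² = π² × 106×10⁹ × 5.430×10^-6 / 3.640² = 4.287×10^5 N

P_cr ≈ 429 kN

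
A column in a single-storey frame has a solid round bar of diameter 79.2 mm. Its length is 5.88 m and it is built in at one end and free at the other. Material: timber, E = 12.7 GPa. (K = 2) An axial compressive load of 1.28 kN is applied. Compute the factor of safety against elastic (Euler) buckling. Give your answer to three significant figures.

I = πd⁴/64 = π×79.2⁴/64 = 1.931×10^6 mm⁴
I = 1.931×10^6 mm⁴ = 1.931×10^-6 m⁴
Effective length L_e = K·L = 2 × 5.88 = 11.76 m
P_cr = π²EI / L_e² = π² × 12.7×10⁹ × 1.931×10^-6 / 11.76² = 1.750×10^3 N
Factor of safety n = P_cr / P = 1.7505 / 1.28 = 1.37

n ≈ 1.37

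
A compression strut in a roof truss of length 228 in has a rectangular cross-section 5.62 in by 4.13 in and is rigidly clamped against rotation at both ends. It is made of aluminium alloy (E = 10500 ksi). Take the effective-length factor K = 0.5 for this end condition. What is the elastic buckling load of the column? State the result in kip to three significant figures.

P_cr ≈ 263 kip

Buckling occurs about the weak axis: I_min = h·b³/12 with b = 4.13 in (the shorter side).
I_min = 5.62×4.13³/12 = 32.99 in⁴
Effective length L_e = K·L = 0.5 × 228 = 114.0 in
P_cr = π²EI / L_e² = π² × 10500×10³ × 32.99 / 114.0² = 2.631×10^5 lb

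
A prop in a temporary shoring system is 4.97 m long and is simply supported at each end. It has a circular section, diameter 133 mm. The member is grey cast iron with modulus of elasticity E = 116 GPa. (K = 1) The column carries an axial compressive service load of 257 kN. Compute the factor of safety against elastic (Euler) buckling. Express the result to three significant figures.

I = πd⁴/64 = π×133⁴/64 = 1.536×10^7 mm⁴
I = 1.536×10^7 mm⁴ = 1.536×10^-5 m⁴
Effective length L_e = K·L = 1 × 4.97 = 4.970 m
P_cr = π²EI / L_e² = π² × 116×10⁹ × 1.536×10^-5 / 4.970² = 7.119×10^5 N
Factor of safety n = P_cr / P = 711.90 / 257 = 2.77

n ≈ 2.77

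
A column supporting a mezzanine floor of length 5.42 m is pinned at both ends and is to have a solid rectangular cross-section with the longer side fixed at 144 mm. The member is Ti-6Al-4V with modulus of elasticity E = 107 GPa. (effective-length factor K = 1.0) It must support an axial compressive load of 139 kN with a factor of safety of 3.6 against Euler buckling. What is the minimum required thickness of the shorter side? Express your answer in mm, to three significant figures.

b ≈ 105 mm

Required P_cr = n·P = 3.6 × 139 = 500.4 kN
L_e = K·L = 1 × 5.42 = 5.420 m
Required I = P_cr·L_e²/(π²E) = 5.004×10^5 × 5.420² / (π² × 1.07×10^11) = 1.392×10^-5 m⁴
I_req = 1.392×10^7 mm⁴
Rectangle, weak axis: I_min = h·b³/12 with h = 144 mm fixed  ⇒  b = (12I/h)^(1/3) = 105 mm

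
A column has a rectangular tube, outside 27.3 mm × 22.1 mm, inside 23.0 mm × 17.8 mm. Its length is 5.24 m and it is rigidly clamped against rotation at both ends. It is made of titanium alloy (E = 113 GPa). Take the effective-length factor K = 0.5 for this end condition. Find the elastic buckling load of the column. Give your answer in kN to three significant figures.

P_cr ≈ 2.23 kN

Weak-axis I_min = (h_o·b_o³ − h_i·b_i³)/12 with b_o = 22.1, b_i = 17.80 mm (shorter outer/inner sides).
I_min = (27.3×22.1³ − 23.00×17.80³)/12 = 1.375×10^4 mm⁴
I = 1.375×10^4 mm⁴ = 1.375×10^-8 m⁴
Effective length L_e = K·L = 0.5 × 5.24 = 2.620 m
P_cr = π²EI / L_e² = π² × 113×10⁹ × 1.375×10^-8 / 2.620² = 2.233×10^3 N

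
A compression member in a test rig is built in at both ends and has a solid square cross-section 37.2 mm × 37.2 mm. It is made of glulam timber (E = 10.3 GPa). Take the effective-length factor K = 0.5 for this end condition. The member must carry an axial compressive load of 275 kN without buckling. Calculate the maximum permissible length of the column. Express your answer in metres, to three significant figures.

I = a⁴/12 = 37.2⁴/12 = 1.596×10^5 mm⁴
I = 1.596×10^-7 m⁴
At the buckling limit P_cr = P = 2.750×10^5 N
From P_cr = π²EI/(K·L)²:  L = (1/K)·√(π²EI/P_cr) = (1/0.5)·√(π²×1.03×10^10×1.596×10^-7/2.750×10^5)
L = 0.486 m

L_max ≈ 0.486 m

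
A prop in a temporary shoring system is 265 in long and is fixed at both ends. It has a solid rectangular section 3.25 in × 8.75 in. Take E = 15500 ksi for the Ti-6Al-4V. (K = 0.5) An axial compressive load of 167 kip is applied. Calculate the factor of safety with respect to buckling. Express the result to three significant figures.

n ≈ 1.31

Buckling occurs about the weak axis: I_min = h·b³/12 with b = 3.25 in (the shorter side).
I_min = 8.75×3.25³/12 = 25.03 in⁴
Effective length L_e = K·L = 0.5 × 265 = 132.5 in
P_cr = π²EI / L_e² = π² × 15500×10³ × 25.03 / 132.5² = 2.181×10^5 lb
Factor of safety n = P_cr / P = 218.11 / 167 = 1.31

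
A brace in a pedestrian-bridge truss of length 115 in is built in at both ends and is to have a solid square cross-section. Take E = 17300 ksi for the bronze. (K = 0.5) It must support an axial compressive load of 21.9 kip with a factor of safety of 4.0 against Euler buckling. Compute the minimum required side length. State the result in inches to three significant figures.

a ≈ 2.12 in

Required P_cr = n·P = 4.0 × 21.9 = 87.60 kip
L_e = K·L = 0.5 × 115 = 57.50 in
Required I = P_cr·L_e²/(π²E) = 8.760×10^4 × 57.50² / (π² × 1.73×10^7) = 1.696 in⁴
Solid square: I = a⁴/12  ⇒  a = (12I)^(1/4) = (12×1.696)^(1/4) = 2.12 in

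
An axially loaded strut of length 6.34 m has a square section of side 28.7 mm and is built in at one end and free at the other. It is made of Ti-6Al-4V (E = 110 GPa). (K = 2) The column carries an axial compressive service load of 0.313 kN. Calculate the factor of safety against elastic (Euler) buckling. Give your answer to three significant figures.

n ≈ 1.22

I = a⁴/12 = 28.7⁴/12 = 5.654×10^4 mm⁴
I = 5.654×10^4 mm⁴ = 5.654×10^-8 m⁴
Effective length L_e = K·L = 2 × 6.34 = 12.68 m
P_cr = π²EI / L_e² = π² × 110×10⁹ × 5.654×10^-8 / 12.68² = 381.8 N
Factor of safety n = P_cr / P = 0.38177 / 0.313 = 1.22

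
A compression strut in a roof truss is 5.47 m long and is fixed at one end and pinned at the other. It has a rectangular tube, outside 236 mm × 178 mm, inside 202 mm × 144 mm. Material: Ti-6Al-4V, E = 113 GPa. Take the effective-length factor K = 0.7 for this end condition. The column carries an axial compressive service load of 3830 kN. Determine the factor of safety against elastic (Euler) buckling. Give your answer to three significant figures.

n ≈ 1.20

Weak-axis I_min = (h_o·b_o³ − h_i·b_i³)/12 with b_o = 178, b_i = 144.0 mm (shorter outer/inner sides).
I_min = (236×178³ − 202.0×144.0³)/12 = 6.065×10^7 mm⁴
I = 6.065×10^7 mm⁴ = 6.065×10^-5 m⁴
Effective length L_e = K·L = 0.7 × 5.47 = 3.829 m
P_cr = π²EI / L_e² = π² × 113×10⁹ × 6.065×10^-5 / 3.829² = 4.614×10^6 N
Factor of safety n = P_cr / P = 4613.7 / 3830 = 1.20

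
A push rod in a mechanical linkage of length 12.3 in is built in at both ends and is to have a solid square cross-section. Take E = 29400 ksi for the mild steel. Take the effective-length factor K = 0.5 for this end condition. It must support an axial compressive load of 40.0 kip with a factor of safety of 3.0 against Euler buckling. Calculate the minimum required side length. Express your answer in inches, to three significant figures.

a ≈ 0.658 in

Required P_cr = n·P = 3.0 × 40.0 = 120.0 kip
L_e = K·L = 0.5 × 12.3 = 6.150 in
Required I = P_cr·L_e²/(π²E) = 1.200×10^5 × 6.150² / (π² × 2.94×10^7) = 1.564×10^-2 in⁴
Solid square: I = a⁴/12  ⇒  a = (12I)^(1/4) = (12×1.564×10^-2)^(1/4) = 0.658 in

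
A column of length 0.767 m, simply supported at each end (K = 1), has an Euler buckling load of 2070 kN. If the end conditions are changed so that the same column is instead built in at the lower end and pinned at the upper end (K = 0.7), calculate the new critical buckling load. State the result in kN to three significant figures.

P_cr ≈ 4220 kN

P_cr ∝ 1/K², so P_cr,new = P_cr,old × (K_old/K_new)² = 2070 × (1/0.7)²
= 2070 × 2.041 = 4220 kN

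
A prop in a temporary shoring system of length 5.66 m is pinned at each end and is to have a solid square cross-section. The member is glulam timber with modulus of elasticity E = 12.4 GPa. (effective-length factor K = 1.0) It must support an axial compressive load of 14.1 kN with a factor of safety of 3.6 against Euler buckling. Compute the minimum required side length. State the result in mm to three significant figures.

a ≈ 112 mm

Required P_cr = n·P = 3.6 × 14.1 = 50.76 kN
L_e = K·L = 1 × 5.66 = 5.660 m
Required I = P_cr·L_e²/(π²E) = 5.076×10^4 × 5.660² / (π² × 1.24×10^10) = 1.329×10^-5 m⁴
I_req = 1.329×10^7 mm⁴
Solid square: I = a⁴/12  ⇒  a = (12I)^(1/4) = (12×1.329×10^7)^(1/4) = 112 mm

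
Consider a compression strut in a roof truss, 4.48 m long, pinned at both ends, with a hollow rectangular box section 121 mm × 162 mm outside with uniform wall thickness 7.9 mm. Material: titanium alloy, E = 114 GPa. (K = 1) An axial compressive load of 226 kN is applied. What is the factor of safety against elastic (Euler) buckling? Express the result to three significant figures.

n ≈ 2.41

Inner dimensions: h_i = 162 − 2×7.9 = 146.2 mm, b_i = 121 − 2×7.9 = 105.2 mm
Weak-axis I_min = (h_o·b_o³ − h_i·b_i³)/12 with b_o = 121, b_i = 105.2 mm (shorter outer/inner sides).
I_min = (162×121³ − 146.2×105.2³)/12 = 9.732×10^6 mm⁴
I = 9.732×10^6 mm⁴ = 9.732×10^-6 m⁴
Effective length L_e = K·L = 1 × 4.48 = 4.480 m
P_cr = π²EI / L_e² = π² × 114×10⁹ × 9.732×10^-6 / 4.480² = 5.455×10^5 N
Factor of safety n = P_cr / P = 545.55 / 226 = 2.41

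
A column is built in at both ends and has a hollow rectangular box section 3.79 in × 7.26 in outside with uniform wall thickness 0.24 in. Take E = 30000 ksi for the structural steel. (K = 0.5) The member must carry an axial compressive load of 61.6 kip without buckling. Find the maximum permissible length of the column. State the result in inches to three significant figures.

Inner dimensions: h_i = 7.26 − 2×0.24 = 6.780 in, b_i = 3.79 − 2×0.24 = 3.310 in
Weak-axis I_min = (h_o·b_o³ − h_i·b_i³)/12 with b_o = 3.79, b_i = 3.310 in (shorter outer/inner sides).
I_min = (7.26×3.79³ − 6.780×3.310³)/12 = 12.45 in⁴
At the buckling limit P_cr = P = 6.160×10^4 lb
From P_cr = π²EI/(K·L)²:  L = (1/K)·√(π²EI/P_cr) = (1/0.5)·√(π²×3.00×10^7×12.45/6.160×10^4)
L = 489 in

L_max ≈ 489 in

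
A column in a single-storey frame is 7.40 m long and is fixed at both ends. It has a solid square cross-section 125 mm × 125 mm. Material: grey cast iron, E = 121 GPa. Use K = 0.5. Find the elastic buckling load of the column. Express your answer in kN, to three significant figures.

P_cr ≈ 1770 kN

I = a⁴/12 = 125⁴/12 = 2.035×10^7 mm⁴
I = 2.035×10^7 mm⁴ = 2.035×10^-5 m⁴
Effective length L_e = K·L = 0.5 × 7.40 = 3.700 m
P_cr = π²EI / L_e² = π² × 121×10⁹ × 2.035×10^-5 / 3.700² = 1.775×10^6 N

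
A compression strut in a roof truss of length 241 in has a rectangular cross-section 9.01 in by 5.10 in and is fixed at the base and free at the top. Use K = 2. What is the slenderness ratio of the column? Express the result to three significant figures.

λ ≈ 327

For a rectangle r_min = b/√12 = 5.10/√12 = 1.472 in
L_e = K·L = 2 × 241 = 482.0 in
λ = L_e / r_min = 482.00 / 1.472 = 327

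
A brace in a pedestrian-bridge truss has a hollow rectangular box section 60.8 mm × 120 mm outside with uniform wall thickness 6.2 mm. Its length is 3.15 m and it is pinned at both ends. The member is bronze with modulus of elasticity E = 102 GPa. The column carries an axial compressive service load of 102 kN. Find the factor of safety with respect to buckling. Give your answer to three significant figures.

Inner dimensions: h_i = 120 − 2×6.2 = 107.6 mm, b_i = 60.8 − 2×6.2 = 48.40 mm
Weak-axis I_min = (h_o·b_o³ − h_i·b_i³)/12 with b_o = 60.8, b_i = 48.40 mm (shorter outer/inner sides).
I_min = (120×60.8³ − 107.6×48.40³)/12 = 1.231×10^6 mm⁴
I = 1.231×10^6 mm⁴ = 1.231×10^-6 m⁴
Effective length L_e = K·L = 1 × 3.15 = 3.150 m
P_cr = π²EI / L_e² = π² × 102×10⁹ × 1.231×10^-6 / 3.150² = 1.249×10^5 N
Factor of safety n = P_cr / P = 124.88 / 102 = 1.22

n ≈ 1.22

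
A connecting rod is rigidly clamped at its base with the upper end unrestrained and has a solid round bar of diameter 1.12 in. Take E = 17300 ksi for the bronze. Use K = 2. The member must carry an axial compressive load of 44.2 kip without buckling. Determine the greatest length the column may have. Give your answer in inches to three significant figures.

I = πd⁴/64 = π×1.12⁴/64 = 7.724×10^-2 in⁴
At the buckling limit P_cr = P = 4.420×10^4 lb
From P_cr = π²EI/(K·L)²:  L = (1/K)·√(π²EI/P_cr) = (1/2)·√(π²×1.73×10^7×7.724×10^-2/4.420×10^4)
L = 8.64 in

L_max ≈ 8.64 in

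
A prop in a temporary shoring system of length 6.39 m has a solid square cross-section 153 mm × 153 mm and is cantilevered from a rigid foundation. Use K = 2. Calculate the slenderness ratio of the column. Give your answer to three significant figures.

I = a⁴/12 = 153⁴/12 = 4.567×10^7 mm⁴
A = 2.341×10^4 mm²;  r_min = √(I/A) = √(4.567×10^7/2.341×10^4) = 44.17 mm
L_e = K·L = 2 × 6.39 m = 12.78 m = 12780 mm
λ = L_e / r_min = 12780 / 44.17 = 289

λ ≈ 289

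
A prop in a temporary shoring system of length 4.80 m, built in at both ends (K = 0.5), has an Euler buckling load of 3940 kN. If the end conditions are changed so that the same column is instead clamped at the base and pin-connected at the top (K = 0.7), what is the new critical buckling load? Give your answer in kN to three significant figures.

P_cr ∝ 1/K², so P_cr,new = P_cr,old × (K_old/K_new)² = 3940 × (0.5/0.7)²
= 3940 × 0.5102 = 2010 kN

P_cr ≈ 2010 kN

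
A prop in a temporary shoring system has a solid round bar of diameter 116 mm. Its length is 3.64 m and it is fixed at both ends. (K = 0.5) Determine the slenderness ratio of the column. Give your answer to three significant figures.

For a solid circle r = d/4 = 116/4 = 29.00 mm
L_e = K·L = 0.5 × 3.64 m = 1.820 m = 1820.0 mm
λ = L_e / r_min = 1820.0 / 29.00 = 62.8

λ ≈ 62.8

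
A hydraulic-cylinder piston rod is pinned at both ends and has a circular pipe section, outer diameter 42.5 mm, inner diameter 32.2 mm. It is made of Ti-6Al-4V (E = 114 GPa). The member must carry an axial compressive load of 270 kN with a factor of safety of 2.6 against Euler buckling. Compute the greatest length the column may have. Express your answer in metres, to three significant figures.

L_max ≈ 0.415 m

d_o = 42.5 mm, d_i = 32.2 mm
I = π(d_o⁴ − d_i⁴)/64 = π(42.5⁴ − 32.20⁴)/64 = 1.074×10^5 mm⁴
I = 1.074×10^-7 m⁴
Required critical load P_cr = n·P = 2.6 × 270 = 702.0 kN = 7.020×10^5 N
From P_cr = π²EI/(K·L)²:  L = (1/K)·√(π²EI/P_cr) = (1/1)·√(π²×1.14×10^11×1.074×10^-7/7.020×10^5)
L = 0.415 m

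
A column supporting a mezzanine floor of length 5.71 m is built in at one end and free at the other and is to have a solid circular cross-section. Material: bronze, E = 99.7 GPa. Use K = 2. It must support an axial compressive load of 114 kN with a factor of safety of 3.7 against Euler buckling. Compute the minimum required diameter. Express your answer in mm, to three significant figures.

d ≈ 184 mm

Required P_cr = n·P = 3.7 × 114 = 421.8 kN
L_e = K·L = 2 × 5.71 = 11.42 m
Required I = P_cr·L_e²/(π²E) = 4.218×10^5 × 11.42² / (π² × 9.97×10^10) = 5.590×10^-5 m⁴
I_req = 5.590×10^7 mm⁴
Solid circle: I = πd⁴/64  ⇒  d = (64I/π)^(1/4) = (64×5.590×10^7/π)^(1/4) = 184 mm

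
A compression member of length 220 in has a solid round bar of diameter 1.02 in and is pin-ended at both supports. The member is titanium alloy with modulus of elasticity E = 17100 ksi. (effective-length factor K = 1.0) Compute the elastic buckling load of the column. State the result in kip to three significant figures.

P_cr ≈ 0.185 kip

I = πd⁴/64 = π×1.02⁴/64 = 5.313×10^-2 in⁴
Effective length L_e = K·L = 1 × 220 = 220.0 in
P_cr = π²EI / L_e² = π² × 17100×10³ × 5.313×10^-2 / 220.0² = 185.3 lb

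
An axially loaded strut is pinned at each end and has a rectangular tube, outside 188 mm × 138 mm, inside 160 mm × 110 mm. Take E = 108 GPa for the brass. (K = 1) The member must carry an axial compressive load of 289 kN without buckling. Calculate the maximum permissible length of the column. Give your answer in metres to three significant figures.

L_max ≈ 9.30 m

Weak-axis I_min = (h_o·b_o³ − h_i·b_i³)/12 with b_o = 138, b_i = 110.0 mm (shorter outer/inner sides).
I_min = (188×138³ − 160.0×110.0³)/12 = 2.343×10^7 mm⁴
I = 2.343×10^-5 m⁴
At the buckling limit P_cr = P = 2.890×10^5 N
From P_cr = π²EI/(K·L)²:  L = (1/K)·√(π²EI/P_cr) = (1/1)·√(π²×1.08×10^11×2.343×10^-5/2.890×10^5)
L = 9.30 m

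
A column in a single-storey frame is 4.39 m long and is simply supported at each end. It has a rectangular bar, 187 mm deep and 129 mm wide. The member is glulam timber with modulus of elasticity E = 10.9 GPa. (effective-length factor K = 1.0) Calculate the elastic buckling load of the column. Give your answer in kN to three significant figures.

P_cr ≈ 187 kN

Buckling occurs about the weak axis: I_min = h·b³/12 with b = 129 mm (the shorter side).
I_min = 187×129³/12 = 3.345×10^7 mm⁴
I = 3.345×10^7 mm⁴ = 3.345×10^-5 m⁴
Effective length L_e = K·L = 1 × 4.39 = 4.390 m
P_cr = π²EI / L_e² = π² × 10.9×10⁹ × 3.345×10^-5 / 4.390² = 1.867×10^5 N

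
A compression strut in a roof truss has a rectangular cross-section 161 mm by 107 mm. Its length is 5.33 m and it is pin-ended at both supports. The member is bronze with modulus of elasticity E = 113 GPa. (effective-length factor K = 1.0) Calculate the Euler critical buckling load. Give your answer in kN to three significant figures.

P_cr ≈ 645 kN

Buckling occurs about the weak axis: I_min = h·b³/12 with b = 107 mm (the shorter side).
I_min = 161×107³/12 = 1.644×10^7 mm⁴
I = 1.644×10^7 mm⁴ = 1.644×10^-5 m⁴
Effective length L_e = K·L = 1 × 5.33 = 5.330 m
P_cr = π²EI / L_e² = π² × 113×10⁹ × 1.644×10^-5 / 5.330² = 6.452×10^5 N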